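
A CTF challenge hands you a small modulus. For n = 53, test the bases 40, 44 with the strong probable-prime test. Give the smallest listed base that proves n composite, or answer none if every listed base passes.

none

n − 1 = 52 = 2^2 · 13, so s = 2 and d = 13.
Base 40: x_0 = 40^13 mod 53 = 52. x_0 = 52 ≡ −1, so 40 is not a witness.
Base 44: x_0 = 44^13 mod 53 = 1. x_0 = 1, so 44 is not a witness.
No listed base is a witness for 53.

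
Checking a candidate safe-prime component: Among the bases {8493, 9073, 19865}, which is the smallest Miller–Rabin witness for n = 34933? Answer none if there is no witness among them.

n − 1 = 34932 = 2^2 · 8733, so s = 2 and d = 8733.
Base 8493: x_0 = 8493^8733 mod 34933 = 16985. x_0 is neither 1 nor 34932, so continue squaring. x_1 = 16985^2 mod 34933 = 13511. Reached i = s−1 = 1 without hitting −1: 8493 is a Miller–Rabin witness and 34933 is composite.
Base 9073: x_0 = 9073^8733 mod 34933 = 11363. x_0 is neither 1 nor 34932, so continue squaring. x_1 = 11363^2 mod 34933 = 5401. Reached i = s−1 = 1 without hitting −1: 9073 is a Miller–Rabin witness and 34933 is composite.
Base 19865: x_0 = 19865^8733 mod 34933 = 31050. x_0 is neither 1 nor 34932, so continue squaring. x_1 = 31050^2 mod 34933 = 21566. Reached i = s−1 = 1 without hitting −1: 19865 is a Miller–Rabin witness and 34933 is composite.
The smallest witness among the given bases is 8493.

8493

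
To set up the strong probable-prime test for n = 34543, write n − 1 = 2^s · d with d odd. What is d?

Halving: 34542 → 17271; 17271 is odd.
So 34542 = 2^1 · 17271.

17271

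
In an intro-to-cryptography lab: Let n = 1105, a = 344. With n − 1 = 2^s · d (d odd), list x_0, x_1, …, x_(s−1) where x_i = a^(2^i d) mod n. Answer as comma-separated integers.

174, 441, 1, 1

n − 1 = 1104 = 2^4 · 69, so s = 4 and d = 69.
x_0 = 344^69 mod 1105 = 174.
x_1 = 174^2 mod 1105 = 441.
x_2 = 441^2 mod 1105 = 1.
x_3 = 1^2 mod 1105 = 1.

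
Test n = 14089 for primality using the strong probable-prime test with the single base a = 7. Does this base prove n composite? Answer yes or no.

no

n − 1 = 14088 = 2^3 · 1761, so s = 3 and d = 1761.
Repeated squaring mod 14089: 7^1 ≡ 7, 7^2 ≡ 49, 7^4 ≡ 2401, 7^8 ≡ 2400, 7^16 ≡ 11688, 7^32 ≡ 2400, 7^64 ≡ 11688, 7^128 ≡ 2400, 7^256 ≡ 11688, 7^512 ≡ 2400, 7^1024 ≡ 11688.
1761 = 1024 + 512 + 128 + 64 + 32 + 1, so 7^1761 ≡ 11688·2400·2400·11688·2400·7 ≡ 2711 (mod 14089).
x_0 = 7^1761 mod 14089 = 2711.
x_0 is neither 1 nor 14088, so continue squaring.
x_1 = 2711^2 mod 14089 = 9152.
x_2 = 9152^2 mod 14089 = 14088.
x_2 ≡ −1, so 7 is not a witness.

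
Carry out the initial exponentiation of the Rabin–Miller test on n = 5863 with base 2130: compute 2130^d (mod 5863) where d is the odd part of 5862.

4594

n − 1 = 5862 = 2^1 · 2931, so s = 1 and d = 2931.
2130^2931 mod 5863 = 4594.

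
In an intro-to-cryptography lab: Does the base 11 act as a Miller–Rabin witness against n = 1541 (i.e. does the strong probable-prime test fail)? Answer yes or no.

n − 1 = 1540 = 2^2 · 385, so s = 2 and d = 385.
By repeated squaring, 11^385 ≡ 574 (mod 1541).
x_0 = 11^385 mod 1541 = 574.
x_0 is neither 1 nor 1540, so continue squaring.
x_1 = 574^2 mod 1541 = 1243.
Reached i = s−1 = 1 without hitting −1: 11 is a Miller–Rabin witness and 1541 is composite.

yes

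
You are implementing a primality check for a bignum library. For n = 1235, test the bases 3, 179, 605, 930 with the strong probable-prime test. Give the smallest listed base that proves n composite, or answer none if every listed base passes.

n − 1 = 1234 = 2^1 · 617, so s = 1 and d = 617.
Base 3: x_0 = 3^617 mod 1235 = 243. x_0 ∉ {1, 1234} and s = 1, so 3 is a Miller–Rabin witness and 1235 is composite.
Base 179: x_0 = 179^617 mod 1235 = 69. x_0 ∉ {1, 1234} and s = 1, so 179 is a Miller–Rabin witness and 1235 is composite.
Base 605: x_0 = 605^617 mod 1235 = 1220. x_0 ∉ {1, 1234} and s = 1, so 605 is a Miller–Rabin witness and 1235 is composite.
Base 930: x_0 = 930^617 mod 1235 = 1025. x_0 ∉ {1, 1234} and s = 1, so 930 is a Miller–Rabin witness and 1235 is composite.
The smallest witness among the given bases is 3.

3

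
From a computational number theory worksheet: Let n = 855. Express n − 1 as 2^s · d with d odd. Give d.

427

Halving: 854 → 427; 427 is odd.
So 854 = 2^1 · 427.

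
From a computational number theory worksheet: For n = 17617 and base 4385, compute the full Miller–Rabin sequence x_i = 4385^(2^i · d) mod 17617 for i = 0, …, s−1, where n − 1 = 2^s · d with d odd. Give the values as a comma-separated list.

n − 1 = 17616 = 2^4 · 1101, so s = 4 and d = 1101.
x_0 = 4385^1101 mod 17617 = 4476.
x_1 = 4476^2 mod 17617 = 4047.
x_2 = 4047^2 mod 17617 = 12016.
x_3 = 12016^2 mod 17617 = 12941.

4476, 4047, 12016, 12941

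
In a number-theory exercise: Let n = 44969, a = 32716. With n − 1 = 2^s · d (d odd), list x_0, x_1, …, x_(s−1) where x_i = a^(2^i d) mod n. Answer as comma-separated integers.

n − 1 = 44968 = 2^3 · 5621, so s = 3 and d = 5621.
x_0 = 32716^5621 mod 44969 = 32198.
x_1 = 32198^2 mod 44969 = 40847.
x_2 = 40847^2 mod 44969 = 37571.

32198, 40847, 37571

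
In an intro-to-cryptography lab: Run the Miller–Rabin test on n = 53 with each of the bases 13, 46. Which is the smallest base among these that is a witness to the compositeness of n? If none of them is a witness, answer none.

n − 1 = 52 = 2^2 · 13, so s = 2 and d = 13.
Base 13: x_0 = 13^13 mod 53 = 1. x_0 = 1, so 13 is not a witness.
Base 46: x_0 = 46^13 mod 53 = 1. x_0 = 1, so 46 is not a witness.
No listed base is a witness for 53.

none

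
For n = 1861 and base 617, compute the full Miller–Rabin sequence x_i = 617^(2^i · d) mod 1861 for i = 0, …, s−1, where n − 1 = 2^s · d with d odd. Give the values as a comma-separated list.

n − 1 = 1860 = 2^2 · 465, so s = 2 and d = 465.
x_0 = 617^465 mod 1861 = 61.
x_1 = 61^2 mod 1861 = 1860.

61, 1860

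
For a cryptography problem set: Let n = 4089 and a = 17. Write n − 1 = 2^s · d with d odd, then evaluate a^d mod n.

n − 1 = 4088 = 2^3 · 511, so s = 3 and d = 511.
Repeated squaring mod 4089: 17^1 ≡ 17, 17^2 ≡ 289, 17^4 ≡ 1741, 17^8 ≡ 1132, 17^16 ≡ 1567, 17^32 ≡ 2089, 17^64 ≡ 958, 17^128 ≡ 1828, 17^256 ≡ 871.
511 = 256 + 128 + 64 + 32 + 16 + 8 + 4 + 2 + 1, so 17^511 ≡ 871·1828·958·2089·1567·1132·1741·289·17 ≡ 128 (mod 4089).

128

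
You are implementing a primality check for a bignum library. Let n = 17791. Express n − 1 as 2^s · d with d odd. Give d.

8895

Halving: 17790 → 8895; 8895 is odd.
So 17790 = 2^1 · 8895.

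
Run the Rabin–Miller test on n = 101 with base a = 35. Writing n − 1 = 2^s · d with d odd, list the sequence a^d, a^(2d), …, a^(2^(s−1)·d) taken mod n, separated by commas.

10, 100

n − 1 = 100 = 2^2 · 25, so s = 2 and d = 25.
x_0 = 35^25 mod 101 = 10.
x_1 = 10^2 mod 101 = 100.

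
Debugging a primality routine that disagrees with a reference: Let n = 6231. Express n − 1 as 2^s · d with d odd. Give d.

3115

Halving: 6230 → 3115; 3115 is odd.
So 6230 = 2^1 · 3115.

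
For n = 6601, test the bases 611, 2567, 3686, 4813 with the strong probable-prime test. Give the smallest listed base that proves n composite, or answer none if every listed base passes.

none

n − 1 = 6600 = 2^3 · 825, so s = 3 and d = 825.
Base 611: x_0 = 611^825 mod 6601 = 1. x_0 = 1, so 611 is not a witness.
Base 2567: x_0 = 2567^825 mod 6601 = 6600. x_0 = 6600 ≡ −1, so 2567 is not a witness.
Base 3686: x_0 = 3686^825 mod 6601 = 1. x_0 = 1, so 3686 is not a witness.
Base 4813: x_0 = 4813^825 mod 6601 = 1. x_0 = 1, so 4813 is not a witness.
No listed base is a witness for 6601.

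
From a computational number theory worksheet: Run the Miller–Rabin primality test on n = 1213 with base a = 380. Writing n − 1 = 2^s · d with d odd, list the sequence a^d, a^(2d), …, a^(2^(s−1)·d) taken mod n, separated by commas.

n − 1 = 1212 = 2^2 · 303, so s = 2 and d = 303.
x_0 = 380^303 mod 1213 = 495.
x_1 = 495^2 mod 1213 = 1212.

495, 1212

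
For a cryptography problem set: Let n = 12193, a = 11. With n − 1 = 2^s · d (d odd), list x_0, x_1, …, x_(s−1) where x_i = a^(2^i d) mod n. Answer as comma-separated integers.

2312, 4810, 5979, 10758, 10801

n − 1 = 12192 = 2^5 · 381, so s = 5 and d = 381.
x_0 = 11^381 mod 12193 = 2312.
x_1 = 2312^2 mod 12193 = 4810.
x_2 = 4810^2 mod 12193 = 5979.
x_3 = 5979^2 mod 12193 = 10758.
x_4 = 10758^2 mod 12193 = 10801.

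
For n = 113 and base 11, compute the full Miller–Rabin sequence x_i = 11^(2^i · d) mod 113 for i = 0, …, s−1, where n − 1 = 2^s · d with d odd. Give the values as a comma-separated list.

95, 98, 112, 1

n − 1 = 112 = 2^4 · 7, so s = 4 and d = 7.
x_0 = 11^7 mod 113 = 95.
x_1 = 95^2 mod 113 = 98.
x_2 = 98^2 mod 113 = 112.
x_3 = 112^2 mod 113 = 1.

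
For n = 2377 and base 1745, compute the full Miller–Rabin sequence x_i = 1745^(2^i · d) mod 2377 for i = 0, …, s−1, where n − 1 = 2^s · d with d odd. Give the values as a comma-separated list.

n − 1 = 2376 = 2^3 · 297, so s = 3 and d = 297.
x_0 = 1745^297 mod 2377 = 580.
x_1 = 580^2 mod 2377 = 1243.
x_2 = 1243^2 mod 2377 = 2376.

580, 1243, 2376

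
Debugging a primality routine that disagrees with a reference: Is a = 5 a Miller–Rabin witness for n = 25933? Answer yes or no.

no

n − 1 = 25932 = 2^2 · 6483, so s = 2 and d = 6483.
x_0 = 5^6483 mod 25933 = 939.
x_0 is neither 1 nor 25932, so continue squaring.
x_1 = 939^2 mod 25933 = 25932.
x_1 ≡ −1, so 5 is not a witness.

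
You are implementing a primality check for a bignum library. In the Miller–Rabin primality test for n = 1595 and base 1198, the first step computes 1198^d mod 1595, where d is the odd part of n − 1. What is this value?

593

n − 1 = 1594 = 2^1 · 797, so s = 1 and d = 797.
1198^797 mod 1595 = 593.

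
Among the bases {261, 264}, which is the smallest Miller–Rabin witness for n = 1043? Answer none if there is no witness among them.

n − 1 = 1042 = 2^1 · 521, so s = 1 and d = 521.
Base 261: x_0 = 261^521 mod 1043 = 305. x_0 ∉ {1, 1042} and s = 1, so 261 is a Miller–Rabin witness and 1043 is composite.
Base 264: x_0 = 264^521 mod 1043 = 1011. x_0 ∉ {1, 1042} and s = 1, so 264 is a Miller–Rabin witness and 1043 is composite.
The smallest witness among the given bases is 261.

261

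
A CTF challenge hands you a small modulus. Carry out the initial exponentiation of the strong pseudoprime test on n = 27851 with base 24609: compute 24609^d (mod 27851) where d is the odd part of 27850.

27850

n − 1 = 27850 = 2^1 · 13925, so s = 1 and d = 13925.
24609^13925 mod 27851 = 27850.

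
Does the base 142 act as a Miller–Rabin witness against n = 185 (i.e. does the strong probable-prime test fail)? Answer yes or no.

n − 1 = 184 = 2^3 · 23, so s = 3 and d = 23.
x_0 = 142^23 mod 185 = 43.
x_0 is neither 1 nor 184, so continue squaring.
x_1 = 43^2 mod 185 = 184.
x_1 ≡ −1, so 142 is not a witness.

no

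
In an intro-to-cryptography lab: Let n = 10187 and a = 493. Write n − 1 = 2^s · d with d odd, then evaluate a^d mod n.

n − 1 = 10186 = 2^1 · 5093, so s = 1 and d = 5093.
Repeated squaring mod 10187: 493^1 ≡ 493, 493^2 ≡ 8748, 493^4 ≡ 2760, 493^8 ≡ 7911, 493^16 ≡ 5180, 493^32 ≡ 10029, 493^64 ≡ 4590, 493^128 ≡ 1384, 493^256 ≡ 300, 493^512 ≡ 8504, 493^1024 ≡ 503, 493^2048 ≡ 8521, 493^4096 ≡ 4692.
5093 = 4096 + 512 + 256 + 128 + 64 + 32 + 4 + 1, so 493^5093 ≡ 4692·8504·300·1384·4590·10029·2760·493 ≡ 7888 (mod 10187).

7888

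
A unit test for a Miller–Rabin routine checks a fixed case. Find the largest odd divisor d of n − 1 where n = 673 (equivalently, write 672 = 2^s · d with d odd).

21

Halving: 672 → 336 → 168 → 84 → 42 → 21; 21 is odd.
So 672 = 2^5 · 21.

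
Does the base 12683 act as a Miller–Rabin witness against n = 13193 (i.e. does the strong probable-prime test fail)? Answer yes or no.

yes

n − 1 = 13192 = 2^3 · 1649, so s = 3 and d = 1649.
Repeated squaring mod 13193: 12683^1 ≡ 12683, 12683^2 ≡ 9433, 12683^4 ≡ 7897, 12683^8 ≡ 12491, 12683^16 ≡ 4663, 12683^32 ≡ 1505, 12683^64 ≡ 9022, 12683^128 ≡ 8867, 12683^256 ≡ 6602, 12683^512 ≡ 9925, 12683^1024 ≡ 6687.
1649 = 1024 + 512 + 64 + 32 + 16 + 1, so 12683^1649 ≡ 6687·9925·9022·1505·4663·12683 ≡ 8987 (mod 13193).
x_0 = 12683^1649 mod 13193 = 8987.
x_0 is neither 1 nor 13192, so continue squaring.
x_1 = 8987^2 mod 13193 = 11816.
x_2 = 11816^2 mod 13193 = 9530.
Reached i = s−1 = 2 without hitting −1: 12683 is a Miller–Rabin witness and 13193 is composite.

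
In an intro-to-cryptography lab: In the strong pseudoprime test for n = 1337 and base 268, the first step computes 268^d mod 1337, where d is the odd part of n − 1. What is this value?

361

n − 1 = 1336 = 2^3 · 167, so s = 3 and d = 167.
Repeated squaring mod 1337: 268^1 ≡ 268, 268^2 ≡ 963, 268^4 ≡ 828, 268^8 ≡ 1040, 268^16 ≡ 1304, 268^32 ≡ 1089, 268^64 ≡ 2, 268^128 ≡ 4.
167 = 128 + 32 + 4 + 2 + 1, so 268^167 ≡ 4·1089·828·963·268 ≡ 361 (mod 1337).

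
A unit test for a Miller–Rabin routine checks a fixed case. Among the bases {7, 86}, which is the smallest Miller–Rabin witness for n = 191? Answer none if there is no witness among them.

none

n − 1 = 190 = 2^1 · 95, so s = 1 and d = 95.
Base 7: x_0 = 7^95 mod 191 = 190. x_0 = 190 ≡ −1, so 7 is not a witness.
Base 86: x_0 = 86^95 mod 191 = 1. x_0 = 1, so 86 is not a witness.
No listed base is a witness for 191.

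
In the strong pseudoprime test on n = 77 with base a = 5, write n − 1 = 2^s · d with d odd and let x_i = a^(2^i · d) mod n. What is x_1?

4

n − 1 = 76 = 2^2 · 19, so s = 2 and d = 19.
x_0 = 5^19 mod 77 = 75.
x_1 = 75^2 mod 77 = 4.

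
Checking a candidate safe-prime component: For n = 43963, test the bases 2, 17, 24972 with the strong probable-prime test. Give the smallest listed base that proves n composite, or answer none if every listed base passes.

none

n − 1 = 43962 = 2^1 · 21981, so s = 1 and d = 21981.
Base 2: x_0 = 2^21981 mod 43963 = 43962. x_0 = 43962 ≡ −1, so 2 is not a witness.
Base 17: x_0 = 17^21981 mod 43963 = 1. x_0 = 1, so 17 is not a witness.
Base 24972: x_0 = 24972^21981 mod 43963 = 1. x_0 = 1, so 24972 is not a witness.
No listed base is a witness for 43963.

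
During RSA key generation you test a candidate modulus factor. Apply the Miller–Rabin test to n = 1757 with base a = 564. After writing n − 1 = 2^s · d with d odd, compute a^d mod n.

599

n − 1 = 1756 = 2^2 · 439, so s = 2 and d = 439.
By repeated squaring, 564^439 ≡ 599 (mod 1757).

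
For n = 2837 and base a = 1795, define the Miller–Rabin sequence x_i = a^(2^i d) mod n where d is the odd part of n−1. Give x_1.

n − 1 = 2836 = 2^2 · 709, so s = 2 and d = 709.
Repeated squaring mod 2837: 1795^1 ≡ 1795, 1795^2 ≡ 2030, 1795^4 ≡ 1576, 1795^8 ≡ 1401, 1795^16 ≡ 2434, 1795^32 ≡ 700, 1795^64 ≡ 2036, 1795^128 ≡ 439, 1795^256 ≡ 2642, 1795^512 ≡ 1144.
709 = 512 + 128 + 64 + 4 + 1, so 1795^709 ≡ 1144·439·2036·1576·1795 ≡ 2421 (mod 2837).
x_0 = 2421.
x_1 = 2421^2 mod 2837 = 2836.

2836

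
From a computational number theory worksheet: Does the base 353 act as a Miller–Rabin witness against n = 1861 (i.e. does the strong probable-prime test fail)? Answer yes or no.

no

n − 1 = 1860 = 2^2 · 465, so s = 2 and d = 465.
x_0 = 353^465 mod 1861 = 61.
x_0 is neither 1 nor 1860, so continue squaring.
x_1 = 61^2 mod 1861 = 1860.
x_1 ≡ −1, so 353 is not a witness.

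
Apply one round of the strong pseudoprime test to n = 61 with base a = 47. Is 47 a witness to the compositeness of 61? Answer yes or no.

n − 1 = 60 = 2^2 · 15, so s = 2 and d = 15.
x_0 = 47^15 mod 61 = 1.
x_0 = 1, so 47 is not a witness.

no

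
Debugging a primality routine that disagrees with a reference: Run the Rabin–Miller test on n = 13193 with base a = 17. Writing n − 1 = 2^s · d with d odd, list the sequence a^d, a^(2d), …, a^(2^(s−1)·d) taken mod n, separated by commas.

n − 1 = 13192 = 2^3 · 1649, so s = 3 and d = 1649.
x_0 = 17^1649 mod 13193 = 9205.
x_1 = 9205^2 mod 13193 = 6579.
x_2 = 6579^2 mod 13193 = 10201.

9205, 6579, 10201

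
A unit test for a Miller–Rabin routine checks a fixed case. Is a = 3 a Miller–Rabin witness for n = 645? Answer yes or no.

yes

n − 1 = 644 = 2^2 · 161, so s = 2 and d = 161.
By repeated squaring, 3^161 ≡ 93 (mod 645).
x_0 = 3^161 mod 645 = 93.
x_0 is neither 1 nor 644, so continue squaring.
x_1 = 93^2 mod 645 = 264.
Reached i = s−1 = 1 without hitting −1: 3 is a Miller–Rabin witness and 645 is composite.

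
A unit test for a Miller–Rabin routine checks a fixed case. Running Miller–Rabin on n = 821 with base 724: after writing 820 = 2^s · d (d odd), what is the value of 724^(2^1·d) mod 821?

820

n − 1 = 820 = 2^2 · 205, so s = 2 and d = 205.
Repeated squaring mod 821: 724^1 ≡ 724, 724^2 ≡ 378, 724^4 ≡ 30, 724^8 ≡ 79, 724^16 ≡ 494, 724^32 ≡ 199, 724^64 ≡ 193, 724^128 ≡ 304.
205 = 128 + 64 + 8 + 4 + 1, so 724^205 ≡ 304·193·79·30·724 ≡ 295 (mod 821).
x_0 = 295.
x_1 = 295^2 mod 821 = 820.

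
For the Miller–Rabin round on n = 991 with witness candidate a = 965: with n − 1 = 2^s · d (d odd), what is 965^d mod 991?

n − 1 = 990 = 2^1 · 495, so s = 1 and d = 495.
965^495 mod 991 = 990.

990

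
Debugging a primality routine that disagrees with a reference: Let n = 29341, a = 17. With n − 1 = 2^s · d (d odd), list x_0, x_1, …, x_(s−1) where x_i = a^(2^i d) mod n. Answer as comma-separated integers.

n − 1 = 29340 = 2^2 · 7335, so s = 2 and d = 7335.
x_0 = 17^7335 mod 29341 = 23230.
x_1 = 23230^2 mod 29341 = 22569.

23230, 22569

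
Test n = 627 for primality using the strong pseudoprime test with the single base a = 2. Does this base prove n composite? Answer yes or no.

n − 1 = 626 = 2^1 · 313, so s = 1 and d = 313.
x_0 = 2^313 mod 627 = 470.
x_0 ∉ {1, 626} and s = 1, so 2 is a Miller–Rabin witness and 627 is composite.

yes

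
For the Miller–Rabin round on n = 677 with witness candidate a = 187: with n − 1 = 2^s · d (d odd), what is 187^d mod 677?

n − 1 = 676 = 2^2 · 169, so s = 2 and d = 169.
187^169 mod 677 = 676.

676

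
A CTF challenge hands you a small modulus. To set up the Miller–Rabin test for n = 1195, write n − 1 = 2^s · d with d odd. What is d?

597

Halving: 1194 → 597; 597 is odd.
So 1194 = 2^1 · 597.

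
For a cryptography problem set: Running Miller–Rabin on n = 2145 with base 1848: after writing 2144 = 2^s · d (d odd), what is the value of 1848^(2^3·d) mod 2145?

1881

n − 1 = 2144 = 2^5 · 67, so s = 5 and d = 67.
x_0 = 1848^67 mod 2145 = 297.
x_1 = 297^2 mod 2145 = 264.
x_2 = 264^2 mod 2145 = 1056.
x_3 = 1056^2 mod 2145 = 1881.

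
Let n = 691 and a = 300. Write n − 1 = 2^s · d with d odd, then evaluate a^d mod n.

n − 1 = 690 = 2^1 · 345, so s = 1 and d = 345.
300^345 mod 691 = 690.

690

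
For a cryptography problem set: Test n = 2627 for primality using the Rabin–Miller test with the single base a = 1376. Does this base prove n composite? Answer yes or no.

n − 1 = 2626 = 2^1 · 1313, so s = 1 and d = 1313.
x_0 = 1376^1313 mod 2627 = 1052.
x_0 ∉ {1, 2626} and s = 1, so 1376 is a Miller–Rabin witness and 2627 is composite.

yes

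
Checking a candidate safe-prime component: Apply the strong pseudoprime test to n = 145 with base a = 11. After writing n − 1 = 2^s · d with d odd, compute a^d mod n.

31

n − 1 = 144 = 2^4 · 9, so s = 4 and d = 9.
Repeated squaring mod 145: 11^1 ≡ 11, 11^2 ≡ 121, 11^4 ≡ 141, 11^8 ≡ 16.
9 = 8 + 1, so 11^9 ≡ 16·11 ≡ 31 (mod 145).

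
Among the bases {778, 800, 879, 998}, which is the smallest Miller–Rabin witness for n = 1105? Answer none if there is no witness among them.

n − 1 = 1104 = 2^4 · 69, so s = 4 and d = 69.
Base 778: x_0 = 778^69 mod 1105 = 268. x_0 is neither 1 nor 1104, so continue squaring. x_1 = 268^2 mod 1105 = 1104. x_1 ≡ −1, so 778 is not a witness.
Base 800: x_0 = 800^69 mod 1105 = 970. x_0 is neither 1 nor 1104, so continue squaring. x_1 = 970^2 mod 1105 = 545. x_2 = 545^2 mod 1105 = 885. x_3 = 885^2 mod 1105 = 885. Reached i = s−1 = 3 without hitting −1: 800 is a Miller–Rabin witness and 1105 is composite.
Base 879: x_0 = 879^69 mod 1105 = 1074. x_0 is neither 1 nor 1104, so continue squaring. x_1 = 1074^2 mod 1105 = 961. x_2 = 961^2 mod 1105 = 846. x_3 = 846^2 mod 1105 = 781. Reached i = s−1 = 3 without hitting −1: 879 is a Miller–Rabin witness and 1105 is composite.
Base 998: x_0 = 998^69 mod 1105 = 428. x_0 is neither 1 nor 1104, so continue squaring. x_1 = 428^2 mod 1105 = 859. x_2 = 859^2 mod 1105 = 846. x_3 = 846^2 mod 1105 = 781. Reached i = s−1 = 3 without hitting −1: 998 is a Miller–Rabin witness and 1105 is composite.
The smallest witness among the given bases is 800.

800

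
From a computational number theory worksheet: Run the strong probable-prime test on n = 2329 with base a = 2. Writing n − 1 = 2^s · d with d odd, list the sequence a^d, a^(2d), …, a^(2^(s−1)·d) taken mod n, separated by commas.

n − 1 = 2328 = 2^3 · 291, so s = 3 and d = 291.
x_0 = 2^291 mod 2329 = 263.
x_1 = 263^2 mod 2329 = 1628.
x_2 = 1628^2 mod 2329 = 2311.

263, 1628, 2311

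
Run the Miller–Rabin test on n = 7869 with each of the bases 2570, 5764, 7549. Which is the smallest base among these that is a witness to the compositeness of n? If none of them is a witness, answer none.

n − 1 = 7868 = 2^2 · 1967, so s = 2 and d = 1967.
Base 2570: x_0 = 2570^1967 mod 7869 = 1985. x_0 is neither 1 nor 7868, so continue squaring. x_1 = 1985^2 mod 7869 = 5725. Reached i = s−1 = 1 without hitting −1: 2570 is a Miller–Rabin witness and 7869 is composite.
Base 5764: x_0 = 5764^1967 mod 7869 = 7180. x_0 is neither 1 nor 7868, so continue squaring. x_1 = 7180^2 mod 7869 = 2581. Reached i = s−1 = 1 without hitting −1: 5764 is a Miller–Rabin witness and 7869 is composite.
Base 7549: x_0 = 7549^1967 mod 7869 = 4594. x_0 is neither 1 nor 7868, so continue squaring. x_1 = 4594^2 mod 7869 = 178. Reached i = s−1 = 1 without hitting −1: 7549 is a Miller–Rabin witness and 7869 is composite.
The smallest witness among the given bases is 2570.

2570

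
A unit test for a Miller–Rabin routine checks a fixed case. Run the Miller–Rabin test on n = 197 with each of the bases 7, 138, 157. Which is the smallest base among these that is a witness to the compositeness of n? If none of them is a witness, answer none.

none

n − 1 = 196 = 2^2 · 49, so s = 2 and d = 49.
Base 7: x_0 = 7^49 mod 197 = 196. x_0 = 196 ≡ −1, so 7 is not a witness.
Base 138: x_0 = 138^49 mod 197 = 196. x_0 = 196 ≡ −1, so 138 is not a witness.
Base 157: x_0 = 157^49 mod 197 = 196. x_0 = 196 ≡ −1, so 157 is not a witness.
No listed base is a witness for 197.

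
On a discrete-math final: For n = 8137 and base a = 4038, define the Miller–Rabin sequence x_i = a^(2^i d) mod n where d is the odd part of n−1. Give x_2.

n − 1 = 8136 = 2^3 · 1017, so s = 3 and d = 1017.
x_0 = 4038^1017 mod 8137 = 492.
x_1 = 492^2 mod 8137 = 6091.
x_2 = 6091^2 mod 8137 = 3698.

3698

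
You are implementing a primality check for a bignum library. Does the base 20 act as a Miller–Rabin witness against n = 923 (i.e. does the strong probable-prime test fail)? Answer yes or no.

n − 1 = 922 = 2^1 · 461, so s = 1 and d = 461.
x_0 = 20^461 mod 923 = 245.
x_0 ∉ {1, 922} and s = 1, so 20 is a Miller–Rabin witness and 923 is composite.

yes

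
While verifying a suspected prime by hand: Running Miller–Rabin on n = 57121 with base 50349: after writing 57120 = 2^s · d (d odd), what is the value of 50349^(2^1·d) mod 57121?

n − 1 = 57120 = 2^5 · 1785, so s = 5 and d = 1785.
x_0 = 50349^1785 mod 57121 = 6691.
x_1 = 6691^2 mod 57121 = 43738.

43738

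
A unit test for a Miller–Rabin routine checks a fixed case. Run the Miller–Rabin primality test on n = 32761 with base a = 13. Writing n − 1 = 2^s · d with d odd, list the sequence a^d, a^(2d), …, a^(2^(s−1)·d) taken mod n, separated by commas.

n − 1 = 32760 = 2^3 · 4095, so s = 3 and d = 4095.
x_0 = 13^4095 mod 32761 = 32400.
x_1 = 32400^2 mod 32761 = 32038.
x_2 = 32038^2 mod 32761 = 31314.

32400, 32038, 31314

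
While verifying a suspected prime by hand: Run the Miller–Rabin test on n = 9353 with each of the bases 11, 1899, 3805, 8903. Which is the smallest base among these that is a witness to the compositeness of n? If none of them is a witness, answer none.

11

n − 1 = 9352 = 2^3 · 1169, so s = 3 and d = 1169.
Base 11: x_0 = 11^1169 mod 9353 = 2724. x_0 is neither 1 nor 9352, so continue squaring. x_1 = 2724^2 mod 9353 = 3247. x_2 = 3247^2 mod 9353 = 2178. Reached i = s−1 = 2 without hitting −1: 11 is a Miller–Rabin witness and 9353 is composite.
Base 1899: x_0 = 1899^1169 mod 9353 = 3370. x_0 is neither 1 nor 9352, so continue squaring. x_1 = 3370^2 mod 9353 = 2358. x_2 = 2358^2 mod 9353 = 4482. Reached i = s−1 = 2 without hitting −1: 1899 is a Miller–Rabin witness and 9353 is composite.
Base 3805: x_0 = 3805^1169 mod 9353 = 937. x_0 is neither 1 nor 9352, so continue squaring. x_1 = 937^2 mod 9353 = 8140. x_2 = 8140^2 mod 9353 = 2948. Reached i = s−1 = 2 without hitting −1: 3805 is a Miller–Rabin witness and 9353 is composite.
Base 8903: x_0 = 8903^1169 mod 9353 = 3239. x_0 is neither 1 nor 9352, so continue squaring. x_1 = 3239^2 mod 9353 = 6408. x_2 = 6408^2 mod 9353 = 2794. Reached i = s−1 = 2 without hitting −1: 8903 is a Miller–Rabin witness and 9353 is composite.
The smallest witness among the given bases is 11.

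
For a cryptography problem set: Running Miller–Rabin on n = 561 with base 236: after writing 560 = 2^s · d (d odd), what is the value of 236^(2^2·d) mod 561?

n − 1 = 560 = 2^4 · 35, so s = 4 and d = 35.
By repeated squaring, 236^35 ≡ 485 (mod 561).
x_0 = 485.
x_1 = 485^2 mod 561 = 166.
x_2 = 166^2 mod 561 = 67.

67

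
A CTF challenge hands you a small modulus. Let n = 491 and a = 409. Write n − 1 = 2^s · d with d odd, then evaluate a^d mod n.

n − 1 = 490 = 2^1 · 245, so s = 1 and d = 245.
By repeated squaring, 409^245 ≡ 1 (mod 491).

1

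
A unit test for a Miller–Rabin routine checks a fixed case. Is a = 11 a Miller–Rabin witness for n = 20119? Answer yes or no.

n − 1 = 20118 = 2^1 · 10059, so s = 1 and d = 10059.
x_0 = 11^10059 mod 20119 = 2255.
x_0 ∉ {1, 20118} and s = 1, so 11 is a Miller–Rabin witness and 20119 is composite.

yes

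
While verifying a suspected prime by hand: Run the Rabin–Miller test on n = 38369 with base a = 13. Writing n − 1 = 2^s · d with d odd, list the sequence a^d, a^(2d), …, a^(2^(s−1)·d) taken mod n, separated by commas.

718, 16727, 5781, 562, 8892

n − 1 = 38368 = 2^5 · 1199, so s = 5 and d = 1199.
x_0 = 13^1199 mod 38369 = 718.
x_1 = 718^2 mod 38369 = 16727.
x_2 = 16727^2 mod 38369 = 5781.
x_3 = 5781^2 mod 38369 = 562.
x_4 = 562^2 mod 38369 = 8892.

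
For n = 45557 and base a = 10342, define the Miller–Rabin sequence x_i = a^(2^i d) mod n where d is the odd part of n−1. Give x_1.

45556

n − 1 = 45556 = 2^2 · 11389, so s = 2 and d = 11389.
x_0 = 10342^11389 mod 45557 = 25596.
x_1 = 25596^2 mod 45557 = 45556.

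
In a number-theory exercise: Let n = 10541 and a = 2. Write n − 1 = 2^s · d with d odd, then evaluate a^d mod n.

n − 1 = 10540 = 2^2 · 2635, so s = 2 and d = 2635.
2^2635 mod 10541 = 8771.

8771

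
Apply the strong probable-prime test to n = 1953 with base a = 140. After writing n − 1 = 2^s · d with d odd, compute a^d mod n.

140

n − 1 = 1952 = 2^5 · 61, so s = 5 and d = 61.
140^61 mod 1953 = 140.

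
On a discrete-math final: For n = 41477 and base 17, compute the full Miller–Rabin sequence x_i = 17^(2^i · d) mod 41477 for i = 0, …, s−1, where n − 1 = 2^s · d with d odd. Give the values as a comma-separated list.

26731, 22082

n − 1 = 41476 = 2^2 · 10369, so s = 2 and d = 10369.
x_0 = 17^10369 mod 41477 = 26731.
x_1 = 26731^2 mod 41477 = 22082.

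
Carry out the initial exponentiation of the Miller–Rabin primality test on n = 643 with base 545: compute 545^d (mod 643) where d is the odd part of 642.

1

n − 1 = 642 = 2^1 · 321, so s = 1 and d = 321.
545^321 mod 643 = 1.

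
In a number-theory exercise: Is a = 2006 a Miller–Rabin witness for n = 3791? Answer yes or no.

n − 1 = 3790 = 2^1 · 1895, so s = 1 and d = 1895.
x_0 = 2006^1895 mod 3791 = 2006.
x_0 ∉ {1, 3790} and s = 1, so 2006 is a Miller–Rabin witness and 3791 is composite.

yes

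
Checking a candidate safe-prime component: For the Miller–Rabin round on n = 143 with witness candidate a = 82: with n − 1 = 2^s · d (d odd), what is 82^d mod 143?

n − 1 = 142 = 2^1 · 71, so s = 1 and d = 71.
82^71 mod 143 = 49.

49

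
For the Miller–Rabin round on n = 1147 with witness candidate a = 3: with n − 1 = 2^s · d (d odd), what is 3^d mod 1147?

n − 1 = 1146 = 2^1 · 573, so s = 1 and d = 573.
Repeated squaring mod 1147: 3^1 ≡ 3, 3^2 ≡ 9, 3^4 ≡ 81, 3^8 ≡ 826, 3^16 ≡ 958, 3^32 ≡ 164, 3^64 ≡ 515, 3^128 ≡ 268, 3^256 ≡ 710, 3^512 ≡ 567.
573 = 512 + 32 + 16 + 8 + 4 + 1, so 3^573 ≡ 567·164·958·826·81·3 ≡ 492 (mod 1147).

492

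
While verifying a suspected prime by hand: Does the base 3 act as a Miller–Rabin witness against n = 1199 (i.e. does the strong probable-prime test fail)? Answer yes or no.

n − 1 = 1198 = 2^1 · 599, so s = 1 and d = 599.
x_0 = 3^599 mod 1199 = 1115.
x_0 ∉ {1, 1198} and s = 1, so 3 is a Miller–Rabin witness and 1199 is composite.

yes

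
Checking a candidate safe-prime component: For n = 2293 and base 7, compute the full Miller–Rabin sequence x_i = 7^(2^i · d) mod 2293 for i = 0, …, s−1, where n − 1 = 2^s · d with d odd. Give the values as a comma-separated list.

2292, 1

n − 1 = 2292 = 2^2 · 573, so s = 2 and d = 573.
x_0 = 7^573 mod 2293 = 2292.
x_1 = 2292^2 mod 2293 = 1.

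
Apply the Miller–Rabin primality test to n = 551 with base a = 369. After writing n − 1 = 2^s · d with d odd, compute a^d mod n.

n − 1 = 550 = 2^1 · 275, so s = 1 and d = 275.
369^275 mod 551 = 392.

392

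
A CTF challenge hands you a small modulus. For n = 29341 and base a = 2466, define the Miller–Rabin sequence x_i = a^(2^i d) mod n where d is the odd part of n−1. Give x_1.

22569

n − 1 = 29340 = 2^2 · 7335, so s = 2 and d = 7335.
x_0 = 2466^7335 mod 29341 = 6111.
x_1 = 6111^2 mod 29341 = 22569.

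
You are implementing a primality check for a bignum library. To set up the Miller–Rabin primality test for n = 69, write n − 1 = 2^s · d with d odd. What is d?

Halving: 68 → 34 → 17; 17 is odd.
So 68 = 2^2 · 17.

17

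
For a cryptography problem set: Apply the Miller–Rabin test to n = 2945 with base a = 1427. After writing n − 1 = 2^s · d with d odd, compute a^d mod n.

2388

n − 1 = 2944 = 2^7 · 23, so s = 7 and d = 23.
1427^23 mod 2945 = 2388.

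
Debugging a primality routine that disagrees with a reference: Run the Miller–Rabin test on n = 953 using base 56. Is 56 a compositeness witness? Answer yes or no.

n − 1 = 952 = 2^3 · 119, so s = 3 and d = 119.
x_0 = 56^119 mod 953 = 442.
x_0 is neither 1 nor 952, so continue squaring.
x_1 = 442^2 mod 953 = 952.
x_1 ≡ −1, so 56 is not a witness.

no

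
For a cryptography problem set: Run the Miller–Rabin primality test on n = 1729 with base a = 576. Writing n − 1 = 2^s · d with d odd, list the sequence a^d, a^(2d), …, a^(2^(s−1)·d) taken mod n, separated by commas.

1065, 1, 1, 1, 1, 1

n − 1 = 1728 = 2^6 · 27, so s = 6 and d = 27.
x_0 = 576^27 mod 1729 = 1065.
x_1 = 1065^2 mod 1729 = 1.
x_2 = 1^2 mod 1729 = 1.
x_3 = 1^2 mod 1729 = 1.
x_4 = 1^2 mod 1729 = 1.
x_5 = 1^2 mod 1729 = 1.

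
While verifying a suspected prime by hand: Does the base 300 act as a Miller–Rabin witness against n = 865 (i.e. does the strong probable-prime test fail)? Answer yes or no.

n − 1 = 864 = 2^5 · 27, so s = 5 and d = 27.
x_0 = 300^27 mod 865 = 280.
x_0 is neither 1 nor 864, so continue squaring.
x_1 = 280^2 mod 865 = 550.
x_2 = 550^2 mod 865 = 615.
x_3 = 615^2 mod 865 = 220.
x_4 = 220^2 mod 865 = 825.
Reached i = s−1 = 4 without hitting −1: 300 is a Miller–Rabin witness and 865 is composite.

yes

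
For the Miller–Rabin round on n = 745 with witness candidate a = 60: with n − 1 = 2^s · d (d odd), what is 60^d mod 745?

190

n − 1 = 744 = 2^3 · 93, so s = 3 and d = 93.
60^93 mod 745 = 190.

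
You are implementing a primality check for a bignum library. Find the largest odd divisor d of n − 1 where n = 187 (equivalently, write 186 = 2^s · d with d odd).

Halving: 186 → 93; 93 is odd.
So 186 = 2^1 · 93.

93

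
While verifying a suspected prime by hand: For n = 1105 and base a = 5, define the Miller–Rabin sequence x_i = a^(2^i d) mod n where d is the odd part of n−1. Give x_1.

n − 1 = 1104 = 2^4 · 69, so s = 4 and d = 69.
x_0 = 5^69 mod 1105 = 915.
x_1 = 915^2 mod 1105 = 740.

740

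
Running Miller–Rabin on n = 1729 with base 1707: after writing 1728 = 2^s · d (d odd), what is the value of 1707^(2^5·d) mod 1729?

1

n − 1 = 1728 = 2^6 · 27, so s = 6 and d = 27.
x_0 = 1707^27 mod 1729 = 818.
x_1 = 818^2 mod 1729 = 1.
x_2 = 1^2 mod 1729 = 1.
x_3 = 1^2 mod 1729 = 1.
x_4 = 1^2 mod 1729 = 1.
x_5 = 1^2 mod 1729 = 1.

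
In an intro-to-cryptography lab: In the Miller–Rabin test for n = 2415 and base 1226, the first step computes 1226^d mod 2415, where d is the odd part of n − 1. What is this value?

701

n − 1 = 2414 = 2^1 · 1207, so s = 1 and d = 1207.
By repeated squaring, 1226^1207 ≡ 701 (mod 2415).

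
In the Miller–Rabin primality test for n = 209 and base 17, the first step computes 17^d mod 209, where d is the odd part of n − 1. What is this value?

n − 1 = 208 = 2^4 · 13, so s = 4 and d = 13.
By repeated squaring, 17^13 ≡ 73 (mod 209).

73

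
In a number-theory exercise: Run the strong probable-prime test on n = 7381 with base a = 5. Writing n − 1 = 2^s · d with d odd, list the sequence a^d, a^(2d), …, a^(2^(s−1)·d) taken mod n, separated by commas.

6282, 4698

n − 1 = 7380 = 2^2 · 1845, so s = 2 and d = 1845.
x_0 = 5^1845 mod 7381 = 6282.
x_1 = 6282^2 mod 7381 = 4698.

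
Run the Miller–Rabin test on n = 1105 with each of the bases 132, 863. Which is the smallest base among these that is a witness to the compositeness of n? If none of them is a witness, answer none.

none

n − 1 = 1104 = 2^4 · 69, so s = 4 and d = 69.
Base 132: x_0 = 132^69 mod 1105 = 642. x_0 is neither 1 nor 1104, so continue squaring. x_1 = 642^2 mod 1105 = 1104. x_1 ≡ −1, so 132 is not a witness.
Base 863: x_0 = 863^69 mod 1105 = 863. x_0 is neither 1 nor 1104, so continue squaring. x_1 = 863^2 mod 1105 = 1104. x_1 ≡ −1, so 863 is not a witness.
No listed base is a witness for 1105.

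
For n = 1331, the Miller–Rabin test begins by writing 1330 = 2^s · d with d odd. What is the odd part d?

Halving: 1330 → 665; 665 is odd.
So 1330 = 2^1 · 665.

665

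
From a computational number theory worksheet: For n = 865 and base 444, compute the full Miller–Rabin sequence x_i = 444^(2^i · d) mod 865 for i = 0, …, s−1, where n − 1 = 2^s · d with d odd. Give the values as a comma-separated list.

584, 246, 831, 291, 776

n − 1 = 864 = 2^5 · 27, so s = 5 and d = 27.
x_0 = 444^27 mod 865 = 584.
x_1 = 584^2 mod 865 = 246.
x_2 = 246^2 mod 865 = 831.
x_3 = 831^2 mod 865 = 291.
x_4 = 291^2 mod 865 = 776.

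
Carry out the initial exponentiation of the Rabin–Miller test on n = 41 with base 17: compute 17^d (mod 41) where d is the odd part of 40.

n − 1 = 40 = 2^3 · 5, so s = 3 and d = 5.
17^5 mod 41 = 27.

27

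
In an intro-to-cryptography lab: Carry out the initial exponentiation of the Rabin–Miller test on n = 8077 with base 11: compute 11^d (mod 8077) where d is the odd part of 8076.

n − 1 = 8076 = 2^2 · 2019, so s = 2 and d = 2019.
11^2019 mod 8077 = 518.

518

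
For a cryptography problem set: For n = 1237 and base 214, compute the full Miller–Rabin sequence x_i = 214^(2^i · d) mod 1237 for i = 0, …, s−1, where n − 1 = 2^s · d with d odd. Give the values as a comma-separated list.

1, 1

n − 1 = 1236 = 2^2 · 309, so s = 2 and d = 309.
x_0 = 214^309 mod 1237 = 1.
x_1 = 1^2 mod 1237 = 1.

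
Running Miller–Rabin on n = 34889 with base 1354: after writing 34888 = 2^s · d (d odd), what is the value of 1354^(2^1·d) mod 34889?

n − 1 = 34888 = 2^3 · 4361, so s = 3 and d = 4361.
Repeated squaring mod 34889: 1354^1 ≡ 1354, 1354^2 ≡ 19088, 1354^4 ≡ 5917, 1354^8 ≡ 17222, 1354^16 ≡ 5895, 1354^32 ≡ 1581, 1354^64 ≡ 22442, 1354^128 ≡ 20649, 1354^256 ≡ 2732, 1354^512 ≡ 32467, 1354^1024 ≡ 4732, 1354^2048 ≡ 27975, 1354^4096 ≡ 5466.
4361 = 4096 + 256 + 8 + 1, so 1354^4361 ≡ 5466·2732·17222·1354 ≡ 11406 (mod 34889).
x_0 = 11406.
x_1 = 11406^2 mod 34889 = 30644.

30644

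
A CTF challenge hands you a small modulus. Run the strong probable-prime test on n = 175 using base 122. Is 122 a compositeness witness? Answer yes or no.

n − 1 = 174 = 2^1 · 87, so s = 1 and d = 87.
x_0 = 122^87 mod 175 = 13.
x_0 ∉ {1, 174} and s = 1, so 122 is a Miller–Rabin witness and 175 is composite.

yes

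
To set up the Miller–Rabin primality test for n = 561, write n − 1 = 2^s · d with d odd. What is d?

35

Halving: 560 → 280 → 140 → 70 → 35; 35 is odd.
So 560 = 2^4 · 35.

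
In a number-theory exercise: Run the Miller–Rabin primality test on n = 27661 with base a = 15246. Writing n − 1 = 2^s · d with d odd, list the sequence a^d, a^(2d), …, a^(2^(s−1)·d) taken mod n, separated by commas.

n − 1 = 27660 = 2^2 · 6915, so s = 2 and d = 6915.
x_0 = 15246^6915 mod 27661 = 5091.
x_1 = 5091^2 mod 27661 = 27585.

5091, 27585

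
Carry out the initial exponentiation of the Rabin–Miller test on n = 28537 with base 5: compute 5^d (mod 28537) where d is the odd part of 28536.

5906

n − 1 = 28536 = 2^3 · 3567, so s = 3 and d = 3567.
5^3567 mod 28537 = 5906.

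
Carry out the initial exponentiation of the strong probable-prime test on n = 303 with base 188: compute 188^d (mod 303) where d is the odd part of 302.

188

n − 1 = 302 = 2^1 · 151, so s = 1 and d = 151.
188^151 mod 303 = 188.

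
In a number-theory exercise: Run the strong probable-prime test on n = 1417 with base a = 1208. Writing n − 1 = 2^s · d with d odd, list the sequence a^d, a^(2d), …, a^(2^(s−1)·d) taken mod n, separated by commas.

n − 1 = 1416 = 2^3 · 177, so s = 3 and d = 177.
x_0 = 1208^177 mod 1417 = 1117.
x_1 = 1117^2 mod 1417 = 729.
x_2 = 729^2 mod 1417 = 66.

1117, 729, 66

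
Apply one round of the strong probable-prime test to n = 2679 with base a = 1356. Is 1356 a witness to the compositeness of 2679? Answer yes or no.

n − 1 = 2678 = 2^1 · 1339, so s = 1 and d = 1339.
Repeated squaring mod 2679: 1356^1 ≡ 1356, 1356^2 ≡ 942, 1356^4 ≡ 615, 1356^8 ≡ 486, 1356^16 ≡ 444, 1356^32 ≡ 1569, 1356^64 ≡ 2439, 1356^128 ≡ 1341, 1356^256 ≡ 672, 1356^512 ≡ 1512, 1356^1024 ≡ 957.
1339 = 1024 + 256 + 32 + 16 + 8 + 2 + 1, so 1356^1339 ≡ 957·672·1569·444·486·942·1356 ≡ 2040 (mod 2679).
x_0 = 1356^1339 mod 2679 = 2040.
x_0 ∉ {1, 2678} and s = 1, so 1356 is a Miller–Rabin witness and 2679 is composite.

yes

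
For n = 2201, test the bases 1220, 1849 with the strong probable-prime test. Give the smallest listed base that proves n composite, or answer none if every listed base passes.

1220

n − 1 = 2200 = 2^3 · 275, so s = 3 and d = 275.
Base 1220: x_0 = 1220^275 mod 2201 = 378. x_0 is neither 1 nor 2200, so continue squaring. x_1 = 378^2 mod 2201 = 2020. x_2 = 2020^2 mod 2201 = 1947. Reached i = s−1 = 2 without hitting −1: 1220 is a Miller–Rabin witness and 2201 is composite.
Base 1849: x_0 = 1849^275 mod 2201 = 1110. x_0 is neither 1 nor 2200, so continue squaring. x_1 = 1110^2 mod 2201 = 1741. x_2 = 1741^2 mod 2201 = 304. Reached i = s−1 = 2 without hitting −1: 1849 is a Miller–Rabin witness and 2201 is composite.
The smallest witness among the given bases is 1220.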